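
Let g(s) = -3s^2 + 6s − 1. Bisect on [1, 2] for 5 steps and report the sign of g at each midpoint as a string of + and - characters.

++-+-

s = 1.5 gives g = 1.25, positive; keep [1.5, 2]
s = 1.75 gives g = 0.3125, positive; keep [1.75, 2]
s = 1.875 gives g = -0.296875, negative; keep [1.75, 1.875]
s = 1.8125 gives g = 0.0195, positive; keep [1.8125, 1.875]
s = 1.84375 gives g = -0.1357, negative; keep [1.8125, 1.84375]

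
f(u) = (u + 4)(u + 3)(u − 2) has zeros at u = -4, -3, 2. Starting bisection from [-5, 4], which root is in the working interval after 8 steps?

2

f(-0.5) = -21.875 < 0, so the root lies in [-0.5, 4]
f(1.75) = -6.828125 < 0, so the root lies in [1.75, 4]
f(2.875) = 35.341797 > 0, so the root lies in [1.75, 2.875]
f(2.3125) = 10.4797 > 0, so the root lies in [1.75, 2.3125]
f(2.03125) = 0.9483 > 0, so the root lies in [1.75, 2.03125]
f(1.890625) = -3.151 < 0, so the root lies in [1.890625, 2.03125]
f(1.9609375) = -1.1551 < 0, so the root lies in [1.9609375, 2.03125]
f(1.99609375) = -0.117 < 0, so the root lies in [1.99609375, 2.03125]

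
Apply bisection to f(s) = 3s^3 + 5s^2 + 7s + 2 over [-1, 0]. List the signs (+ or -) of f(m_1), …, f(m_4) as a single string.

s = -0.5 gives f = -0.625, negative; keep [-0.5, 0]
s = -0.25 gives f = 0.515625, positive; keep [-0.5, -0.25]
s = -0.375 gives f = -0.080078, negative; keep [-0.375, -0.25]
s = -0.3125 gives f = 0.2092, positive; keep [-0.375, -0.3125]

-+-+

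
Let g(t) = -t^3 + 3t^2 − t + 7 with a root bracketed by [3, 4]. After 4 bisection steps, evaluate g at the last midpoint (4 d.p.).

m = 3.5, g(m) = -2.625 (−); new bracket [3, 3.5]
m = 3.25, g(m) = 1.109375 (+); new bracket [3.25, 3.5]
m = 3.375, g(m) = -0.646484 (−); new bracket [3.25, 3.375]
m = 3.3125, g(m) = 0.2585 (+); new bracket [3.3125, 3.375]

0.2585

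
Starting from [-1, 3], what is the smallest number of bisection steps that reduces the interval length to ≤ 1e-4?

Width after n steps is 4/2^n. Need 2^n ≥ 4/1e-4 = 40000.
2^15 = 32768 < 40000 ≤ 2^16 = 65536, so n = 16.

16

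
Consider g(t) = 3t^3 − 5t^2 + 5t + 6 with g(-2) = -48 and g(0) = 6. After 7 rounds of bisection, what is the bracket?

m = -1, g(m) = -7 (−); new bracket [-1, 0]
m = -0.5, g(m) = 1.875 (+); new bracket [-1, -0.5]
m = -0.75, g(m) = -1.828125 (−); new bracket [-0.75, -0.5]
m = -0.625, g(m) = 0.1895 (+); new bracket [-0.75, -0.625]
m = -0.6875, g(m) = -0.7756 (−); new bracket [-0.6875, -0.625]
m = -0.65625, g(m) = -0.2824 (−); new bracket [-0.65625, -0.625]
m = -0.640625, g(m) = -0.0439 (−); new bracket [-0.640625, -0.625]

[-0.640625, -0.625]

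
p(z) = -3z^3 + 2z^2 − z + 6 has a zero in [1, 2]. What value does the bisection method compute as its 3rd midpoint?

1.375

midpoint 1.5: p = -1.125 < 0 → [1, 1.5]
midpoint 1.25: p = 2.015625 > 0 → [1.25, 1.5]
midpoint 1.375: p = 0.607422 > 0 → [1.375, 1.5]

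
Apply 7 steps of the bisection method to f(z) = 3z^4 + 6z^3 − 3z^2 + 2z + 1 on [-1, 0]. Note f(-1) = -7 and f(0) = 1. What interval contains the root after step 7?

[-0.3046875, -0.296875]

f(-0.5) = -1.3125 < 0, so the root lies in [-0.5, 0]
f(-0.25) = 0.230469 > 0, so the root lies in [-0.5, -0.25]
f(-0.375) = -0.428955 < 0, so the root lies in [-0.375, -0.25]
f(-0.3125) = -0.0725 < 0, so the root lies in [-0.3125, -0.25]
f(-0.28125) = 0.0855 > 0, so the root lies in [-0.3125, -0.28125]
f(-0.296875) = 0.0082 > 0, so the root lies in [-0.3125, -0.296875]
f(-0.3046875) = -0.0317 < 0, so the root lies in [-0.3046875, -0.296875]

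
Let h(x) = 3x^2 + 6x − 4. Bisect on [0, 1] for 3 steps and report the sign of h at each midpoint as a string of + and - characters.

-++

m = 0.5, h(m) = -0.25 (−); new bracket [0.5, 1]
m = 0.75, h(m) = 2.1875 (+); new bracket [0.5, 0.75]
m = 0.625, h(m) = 0.921875 (+); new bracket [0.5, 0.625]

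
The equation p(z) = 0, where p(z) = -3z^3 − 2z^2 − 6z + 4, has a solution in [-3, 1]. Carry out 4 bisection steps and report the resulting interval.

[0.5, 0.75]

midpoint -1: p = 11 > 0 → [-1, 1]
midpoint 0: p = 4 > 0 → [0, 1]
midpoint 0.5: p = 0.125 > 0 → [0.5, 1]
midpoint 0.75: p = -2.8906 < 0 → [0.5, 0.75]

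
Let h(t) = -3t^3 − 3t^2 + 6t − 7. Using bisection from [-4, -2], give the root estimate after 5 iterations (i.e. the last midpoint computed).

-2.3125

t = -3 gives h = 29, positive; keep [-3, -2]
t = -2.5 gives h = 6.125, positive; keep [-2.5, -2]
t = -2.25 gives h = -1.515625, negative; keep [-2.5, -2.25]
t = -2.375 gives h = 2.0176, positive; keep [-2.375, -2.25]
t = -2.3125 gives h = 0.1814, positive; keep [-2.3125, -2.25]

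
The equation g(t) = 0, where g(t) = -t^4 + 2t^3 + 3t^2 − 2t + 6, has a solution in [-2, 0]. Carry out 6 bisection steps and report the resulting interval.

[-1.71875, -1.6875]

g(-1) = 8 > 0, so the root lies in [-2, -1]
g(-1.5) = 3.9375 > 0, so the root lies in [-2, -1.5]
g(-1.75) = -1.410156 < 0, so the root lies in [-1.75, -1.5]
g(-1.625) = 1.6169 > 0, so the root lies in [-1.75, -1.625]
g(-1.6875) = 0.198 > 0, so the root lies in [-1.75, -1.6875]
g(-1.71875) = -0.5816 < 0, so the root lies in [-1.71875, -1.6875]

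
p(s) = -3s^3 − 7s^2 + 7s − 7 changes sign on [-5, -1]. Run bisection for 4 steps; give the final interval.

p(-3) = -10 < 0, so the root lies in [-5, -3]
p(-4) = 45 > 0, so the root lies in [-4, -3]
p(-3.5) = 11.375 > 0, so the root lies in [-3.5, -3]
p(-3.25) = -0.7031 < 0, so the root lies in [-3.5, -3.25]

[-3.5, -3.25]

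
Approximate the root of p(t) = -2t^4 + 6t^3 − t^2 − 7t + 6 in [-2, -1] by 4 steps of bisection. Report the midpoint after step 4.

-1.1875

p(-1.5) = -16.125 < 0, so the root lies in [-1.5, -1]
p(-1.25) = -3.414062 < 0, so the root lies in [-1.25, -1]
p(-1.125) = 0.862793 > 0, so the root lies in [-1.25, -1.125]
p(-1.1875) = -1.1221 < 0, so the root lies in [-1.1875, -1.125]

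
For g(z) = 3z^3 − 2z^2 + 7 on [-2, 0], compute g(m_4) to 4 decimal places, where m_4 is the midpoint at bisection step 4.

0.1973

midpoint -1: g = 2 > 0 → [-2, -1]
midpoint -1.5: g = -7.625 < 0 → [-1.5, -1]
midpoint -1.25: g = -1.984375 < 0 → [-1.25, -1]
midpoint -1.125: g = 0.1973 > 0 → [-1.25, -1.125]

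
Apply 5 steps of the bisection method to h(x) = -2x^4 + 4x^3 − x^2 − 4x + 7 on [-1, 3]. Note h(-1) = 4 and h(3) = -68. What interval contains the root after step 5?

midpoint 1: h = 4 > 0 → [1, 3]
midpoint 2: h = -5 < 0 → [1, 2]
midpoint 1.5: h = 2.125 > 0 → [1.5, 2]
midpoint 1.75: h = -0.3828 < 0 → [1.5, 1.75]
midpoint 1.625: h = 1.0776 > 0 → [1.625, 1.75]

[1.625, 1.75]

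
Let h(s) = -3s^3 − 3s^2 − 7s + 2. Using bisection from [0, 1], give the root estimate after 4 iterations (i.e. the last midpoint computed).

m = 0.5, h(m) = -2.625 (−); new bracket [0, 0.5]
m = 0.25, h(m) = 0.015625 (+); new bracket [0.25, 0.5]
m = 0.375, h(m) = -1.205078 (−); new bracket [0.25, 0.375]
m = 0.3125, h(m) = -0.572 (−); new bracket [0.25, 0.3125]

0.3125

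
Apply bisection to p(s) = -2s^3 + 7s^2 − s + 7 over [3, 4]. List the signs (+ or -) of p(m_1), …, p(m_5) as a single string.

midpoint 3.5: p = 3.5 > 0 → [3.5, 4]
midpoint 3.75: p = -3.78125 < 0 → [3.5, 3.75]
midpoint 3.625: p = 0.089844 > 0 → [3.625, 3.75]
midpoint 3.6875: p = -1.7866 < 0 → [3.625, 3.6875]
midpoint 3.65625: p = -0.8338 < 0 → [3.625, 3.65625]

+-+--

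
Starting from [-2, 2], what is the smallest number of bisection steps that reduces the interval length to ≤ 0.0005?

13

Width after n steps is 4/2^n. Need 2^n ≥ 4/0.0005 = 8000.
2^12 = 4096 < 8000 ≤ 2^13 = 8192, so n = 13.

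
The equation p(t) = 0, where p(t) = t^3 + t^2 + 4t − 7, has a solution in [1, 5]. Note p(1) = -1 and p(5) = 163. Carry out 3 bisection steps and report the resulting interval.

[1, 1.5]

t = 3 gives p = 41, positive; keep [1, 3]
t = 2 gives p = 13, positive; keep [1, 2]
t = 1.5 gives p = 4.625, positive; keep [1, 1.5]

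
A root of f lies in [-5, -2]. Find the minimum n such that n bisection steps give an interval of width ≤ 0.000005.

Width after n steps is 3/2^n. Need 2^n ≥ 3/0.000005 = 600000.
2^19 = 524288 < 600000 ≤ 2^20 = 1048576, so n = 20.

20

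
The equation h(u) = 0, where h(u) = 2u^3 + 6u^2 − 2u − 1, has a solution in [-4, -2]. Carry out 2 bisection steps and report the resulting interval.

h(-3) = 5 > 0, so the root lies in [-4, -3]
h(-3.5) = -6.25 < 0, so the root lies in [-3.5, -3]

[-3.5, -3]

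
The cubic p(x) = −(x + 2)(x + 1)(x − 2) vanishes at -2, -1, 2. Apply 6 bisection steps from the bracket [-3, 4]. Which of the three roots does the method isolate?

2

m = 0.5, p(m) = 5.625 (+); new bracket [0.5, 4]
m = 2.25, p(m) = -3.453125 (−); new bracket [0.5, 2.25]
m = 1.375, p(m) = 5.009766 (+); new bracket [1.375, 2.25]
m = 1.8125, p(m) = 2.0105 (+); new bracket [1.8125, 2.25]
m = 2.03125, p(m) = -0.3819 (−); new bracket [1.8125, 2.03125]
m = 1.921875, p(m) = 0.8953 (+); new bracket [1.921875, 2.03125]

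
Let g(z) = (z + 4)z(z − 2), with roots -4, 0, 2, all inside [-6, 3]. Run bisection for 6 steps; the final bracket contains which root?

-4

m = -1.5, g(m) = 13.125 (+); new bracket [-6, -1.5]
m = -3.75, g(m) = 5.390625 (+); new bracket [-6, -3.75]
m = -4.875, g(m) = -29.326172 (−); new bracket [-4.875, -3.75]
m = -4.3125, g(m) = -8.5071 (−); new bracket [-4.3125, -3.75]
m = -4.03125, g(m) = -0.7598 (−); new bracket [-4.03125, -3.75]
m = -3.890625, g(m) = 2.5067 (+); new bracket [-4.03125, -3.890625]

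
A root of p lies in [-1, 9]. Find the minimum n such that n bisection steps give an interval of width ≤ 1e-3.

Width after n steps is 10/2^n. Need 2^n ≥ 10/1e-3 = 10000.
2^13 = 8192 < 10000 ≤ 2^14 = 16384, so n = 14.

14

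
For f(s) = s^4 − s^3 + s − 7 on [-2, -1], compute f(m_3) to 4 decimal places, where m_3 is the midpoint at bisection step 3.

m = -1.5, f(m) = -0.0625 (−); new bracket [-2, -1.5]
m = -1.75, f(m) = 5.988281 (+); new bracket [-1.75, -1.5]
m = -1.625, f(m) = 2.638916 (+); new bracket [-1.625, -1.5]

2.6389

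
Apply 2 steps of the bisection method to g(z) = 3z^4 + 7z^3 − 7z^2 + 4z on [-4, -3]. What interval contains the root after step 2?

m = -3.5, g(m) = 50.3125 (+); new bracket [-3.5, -3]
m = -3.25, g(m) = 7.464844 (+); new bracket [-3.25, -3]

[-3.25, -3]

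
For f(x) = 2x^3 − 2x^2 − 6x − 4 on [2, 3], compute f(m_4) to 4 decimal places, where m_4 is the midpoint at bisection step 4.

1.1450

f(2.5) = -0.25 < 0, so the root lies in [2.5, 3]
f(2.75) = 5.96875 > 0, so the root lies in [2.5, 2.75]
f(2.625) = 2.644531 > 0, so the root lies in [2.5, 2.625]
f(2.5625) = 1.145 > 0, so the root lies in [2.5, 2.5625]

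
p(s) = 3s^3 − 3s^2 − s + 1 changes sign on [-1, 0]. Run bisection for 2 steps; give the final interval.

[-0.75, -0.5]

midpoint -0.5: p = 0.375 > 0 → [-1, -0.5]
midpoint -0.75: p = -1.203125 < 0 → [-0.75, -0.5]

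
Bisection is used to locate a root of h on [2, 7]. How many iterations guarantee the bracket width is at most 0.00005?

17

Width after n steps is 5/2^n. Need 2^n ≥ 5/0.00005 = 100000.
2^16 = 65536 < 100000 ≤ 2^17 = 131072, so n = 17.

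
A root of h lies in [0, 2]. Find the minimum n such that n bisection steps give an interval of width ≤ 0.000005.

Width after n steps is 2/2^n. Need 2^n ≥ 2/0.000005 = 400000.
2^18 = 262144 < 400000 ≤ 2^19 = 524288, so n = 19.

19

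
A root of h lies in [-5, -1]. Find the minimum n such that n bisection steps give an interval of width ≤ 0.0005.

13

Width after n steps is 4/2^n. Need 2^n ≥ 4/0.0005 = 8000.
2^12 = 4096 < 8000 ≤ 2^13 = 8192, so n = 13.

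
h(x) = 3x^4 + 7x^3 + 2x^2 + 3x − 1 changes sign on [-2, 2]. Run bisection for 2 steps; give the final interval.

[0, 1]

h(0) = -1 < 0, so the root lies in [0, 2]
h(1) = 14 > 0, so the root lies in [0, 1]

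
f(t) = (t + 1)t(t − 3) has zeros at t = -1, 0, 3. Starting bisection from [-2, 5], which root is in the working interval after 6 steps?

3

t = 1.5 gives f = -5.625, negative; keep [1.5, 5]
t = 3.25 gives f = 3.453125, positive; keep [1.5, 3.25]
t = 2.375 gives f = -5.009766, negative; keep [2.375, 3.25]
t = 2.8125 gives f = -2.0105, negative; keep [2.8125, 3.25]
t = 3.03125 gives f = 0.3819, positive; keep [2.8125, 3.03125]
t = 2.921875 gives f = -0.8953, negative; keep [2.921875, 3.03125]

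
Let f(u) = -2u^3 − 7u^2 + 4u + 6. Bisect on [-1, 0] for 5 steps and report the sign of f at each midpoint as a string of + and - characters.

+-+++

f(-0.5) = 2.5 > 0, so the root lies in [-1, -0.5]
f(-0.75) = -0.09375 < 0, so the root lies in [-0.75, -0.5]
f(-0.625) = 1.253906 > 0, so the root lies in [-0.75, -0.625]
f(-0.6875) = 0.5913 > 0, so the root lies in [-0.75, -0.6875]
f(-0.71875) = 0.2514 > 0, so the root lies in [-0.75, -0.71875]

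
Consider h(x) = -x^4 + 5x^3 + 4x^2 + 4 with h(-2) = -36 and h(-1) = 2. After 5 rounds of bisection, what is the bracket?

h(-1.5) = -8.9375 < 0, so the root lies in [-1.5, -1]
h(-1.25) = -1.957031 < 0, so the root lies in [-1.25, -1]
h(-1.125) = 0.341553 > 0, so the root lies in [-1.25, -1.125]
h(-1.1875) = -0.7207 < 0, so the root lies in [-1.1875, -1.125]
h(-1.15625) = -0.1687 < 0, so the root lies in [-1.15625, -1.125]

[-1.15625, -1.125]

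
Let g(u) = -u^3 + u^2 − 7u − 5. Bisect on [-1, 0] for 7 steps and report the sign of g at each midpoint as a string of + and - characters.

-++----

u = -0.5 gives g = -1.125, negative; keep [-1, -0.5]
u = -0.75 gives g = 1.234375, positive; keep [-0.75, -0.5]
u = -0.625 gives g = 0.009766, positive; keep [-0.625, -0.5]
u = -0.5625 gives g = -0.5681, negative; keep [-0.625, -0.5625]
u = -0.59375 gives g = -0.2819, negative; keep [-0.625, -0.59375]
u = -0.609375 gives g = -0.1368, negative; keep [-0.625, -0.609375]
u = -0.6171875 gives g = -0.0637, negative; keep [-0.625, -0.6171875]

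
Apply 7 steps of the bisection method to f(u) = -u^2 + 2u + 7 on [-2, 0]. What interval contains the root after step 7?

[-1.84375, -1.828125]

f(-1) = 4 > 0, so the root lies in [-2, -1]
f(-1.5) = 1.75 > 0, so the root lies in [-2, -1.5]
f(-1.75) = 0.4375 > 0, so the root lies in [-2, -1.75]
f(-1.875) = -0.2656 < 0, so the root lies in [-1.875, -1.75]
f(-1.8125) = 0.0898 > 0, so the root lies in [-1.875, -1.8125]
f(-1.84375) = -0.0869 < 0, so the root lies in [-1.84375, -1.8125]
f(-1.828125) = 0.0017 > 0, so the root lies in [-1.84375, -1.828125]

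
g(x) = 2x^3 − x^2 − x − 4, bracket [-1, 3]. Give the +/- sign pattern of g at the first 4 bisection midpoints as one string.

m = 1, g(m) = -4 (−); new bracket [1, 3]
m = 2, g(m) = 6 (+); new bracket [1, 2]
m = 1.5, g(m) = -1 (−); new bracket [1.5, 2]
m = 1.75, g(m) = 1.9062 (+); new bracket [1.5, 1.75]

-+-+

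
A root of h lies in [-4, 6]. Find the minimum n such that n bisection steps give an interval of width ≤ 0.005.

Width after n steps is 10/2^n. Need 2^n ≥ 10/0.005 = 2000.
2^10 = 1024 < 2000 ≤ 2^11 = 2048, so n = 11.

11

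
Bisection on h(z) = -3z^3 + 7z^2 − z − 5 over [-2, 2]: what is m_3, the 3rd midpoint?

-0.5

m = 0, h(m) = -5 (−); new bracket [-2, 0]
m = -1, h(m) = 6 (+); new bracket [-1, 0]
m = -0.5, h(m) = -2.375 (−); new bracket [-1, -0.5]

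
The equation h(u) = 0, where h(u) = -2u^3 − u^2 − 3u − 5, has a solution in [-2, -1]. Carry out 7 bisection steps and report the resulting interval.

m = -1.5, h(m) = 4 (+); new bracket [-1.5, -1]
m = -1.25, h(m) = 1.09375 (+); new bracket [-1.25, -1]
m = -1.125, h(m) = -0.042969 (−); new bracket [-1.25, -1.125]
m = -1.1875, h(m) = 0.5015 (+); new bracket [-1.1875, -1.125]
m = -1.15625, h(m) = 0.2234 (+); new bracket [-1.15625, -1.125]
m = -1.140625, h(m) = 0.0888 (+); new bracket [-1.140625, -1.125]
m = -1.1328125, h(m) = 0.0226 (+); new bracket [-1.1328125, -1.125]

[-1.1328125, -1.125]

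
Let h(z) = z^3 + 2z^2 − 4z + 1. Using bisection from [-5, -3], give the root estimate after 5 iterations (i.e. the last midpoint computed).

h(-4) = -15 < 0, so the root lies in [-4, -3]
h(-3.5) = -3.375 < 0, so the root lies in [-3.5, -3]
h(-3.25) = 0.796875 > 0, so the root lies in [-3.5, -3.25]
h(-3.375) = -1.1621 < 0, so the root lies in [-3.375, -3.25]
h(-3.3125) = -0.1516 < 0, so the root lies in [-3.3125, -3.25]

-3.3125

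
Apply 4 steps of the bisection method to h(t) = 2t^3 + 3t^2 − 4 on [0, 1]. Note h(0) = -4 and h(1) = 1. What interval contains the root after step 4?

[0.875, 0.9375]

t = 0.5 gives h = -3, negative; keep [0.5, 1]
t = 0.75 gives h = -1.46875, negative; keep [0.75, 1]
t = 0.875 gives h = -0.363281, negative; keep [0.875, 1]
t = 0.9375 gives h = 0.2847, positive; keep [0.875, 0.9375]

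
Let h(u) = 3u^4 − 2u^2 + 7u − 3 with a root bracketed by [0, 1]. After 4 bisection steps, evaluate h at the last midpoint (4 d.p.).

midpoint 0.5: h = 0.1875 > 0 → [0, 0.5]
midpoint 0.25: h = -1.363281 < 0 → [0.25, 0.5]
midpoint 0.375: h = -0.596924 < 0 → [0.375, 0.5]
midpoint 0.4375: h = -0.2104 < 0 → [0.4375, 0.5]

-0.2104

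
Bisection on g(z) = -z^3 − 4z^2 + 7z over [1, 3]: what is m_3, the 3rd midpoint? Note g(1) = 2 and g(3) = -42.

1.25

m = 2, g(m) = -10 (−); new bracket [1, 2]
m = 1.5, g(m) = -1.875 (−); new bracket [1, 1.5]
m = 1.25, g(m) = 0.546875 (+); new bracket [1.25, 1.5]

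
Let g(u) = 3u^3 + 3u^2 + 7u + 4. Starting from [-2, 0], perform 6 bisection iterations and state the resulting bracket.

[-0.65625, -0.625]

g(-1) = -3 < 0, so the root lies in [-1, 0]
g(-0.5) = 0.875 > 0, so the root lies in [-1, -0.5]
g(-0.75) = -0.828125 < 0, so the root lies in [-0.75, -0.5]
g(-0.625) = 0.0645 > 0, so the root lies in [-0.75, -0.625]
g(-0.6875) = -0.3694 < 0, so the root lies in [-0.6875, -0.625]
g(-0.65625) = -0.1496 < 0, so the root lies in [-0.65625, -0.625]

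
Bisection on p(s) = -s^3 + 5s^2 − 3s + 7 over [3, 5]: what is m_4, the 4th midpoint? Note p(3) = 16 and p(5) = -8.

p(4) = 11 > 0, so the root lies in [4, 5]
p(4.5) = 3.625 > 0, so the root lies in [4.5, 5]
p(4.75) = -1.609375 < 0, so the root lies in [4.5, 4.75]
p(4.625) = 1.1465 > 0, so the root lies in [4.625, 4.75]

4.625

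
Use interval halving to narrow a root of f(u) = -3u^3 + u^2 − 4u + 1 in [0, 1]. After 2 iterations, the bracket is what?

[0.25, 0.5]

u = 0.5 gives f = -1.125, negative; keep [0, 0.5]
u = 0.25 gives f = 0.015625, positive; keep [0.25, 0.5]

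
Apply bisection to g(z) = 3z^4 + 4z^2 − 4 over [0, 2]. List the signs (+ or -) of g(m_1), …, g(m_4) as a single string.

midpoint 1: g = 3 > 0 → [0, 1]
midpoint 0.5: g = -2.8125 < 0 → [0.5, 1]
midpoint 0.75: g = -0.800781 < 0 → [0.75, 1]
midpoint 0.875: g = 0.821 > 0 → [0.75, 0.875]

+--+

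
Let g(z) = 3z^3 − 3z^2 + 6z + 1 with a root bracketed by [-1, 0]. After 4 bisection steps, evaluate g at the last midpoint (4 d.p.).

-0.2502

z = -0.5 gives g = -3.125, negative; keep [-0.5, 0]
z = -0.25 gives g = -0.734375, negative; keep [-0.25, 0]
z = -0.125 gives g = 0.197266, positive; keep [-0.25, -0.125]
z = -0.1875 gives g = -0.2502, negative; keep [-0.1875, -0.125]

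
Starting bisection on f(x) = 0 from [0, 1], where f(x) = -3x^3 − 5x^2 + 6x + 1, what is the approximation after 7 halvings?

0.9140625

m = 0.5, f(m) = 2.375 (+); new bracket [0.5, 1]
m = 0.75, f(m) = 1.421875 (+); new bracket [0.75, 1]
m = 0.875, f(m) = 0.412109 (+); new bracket [0.875, 1]
m = 0.9375, f(m) = -0.2415 (−); new bracket [0.875, 0.9375]
m = 0.90625, f(m) = 0.0982 (+); new bracket [0.90625, 0.9375]
m = 0.921875, f(m) = -0.0684 (−); new bracket [0.90625, 0.921875]
m = 0.9140625, f(m) = 0.0157 (+); new bracket [0.9140625, 0.921875]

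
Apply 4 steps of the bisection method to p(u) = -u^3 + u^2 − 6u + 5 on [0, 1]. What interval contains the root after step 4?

[0.8125, 0.875]

u = 0.5 gives p = 2.125, positive; keep [0.5, 1]
u = 0.75 gives p = 0.640625, positive; keep [0.75, 1]
u = 0.875 gives p = -0.154297, negative; keep [0.75, 0.875]
u = 0.8125 gives p = 0.2488, positive; keep [0.8125, 0.875]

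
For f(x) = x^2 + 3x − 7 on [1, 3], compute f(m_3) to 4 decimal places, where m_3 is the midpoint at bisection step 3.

1.3125

x = 2 gives f = 3, positive; keep [1, 2]
x = 1.5 gives f = -0.25, negative; keep [1.5, 2]
x = 1.75 gives f = 1.3125, positive; keep [1.5, 1.75]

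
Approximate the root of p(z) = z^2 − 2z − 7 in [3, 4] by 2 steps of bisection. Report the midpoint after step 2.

3.75

midpoint 3.5: p = -1.75 < 0 → [3.5, 4]
midpoint 3.75: p = -0.4375 < 0 → [3.75, 4]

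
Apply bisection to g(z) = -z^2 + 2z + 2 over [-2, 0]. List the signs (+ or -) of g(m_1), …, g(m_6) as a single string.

m = -1, g(m) = -1 (−); new bracket [-1, 0]
m = -0.5, g(m) = 0.75 (+); new bracket [-1, -0.5]
m = -0.75, g(m) = -0.0625 (−); new bracket [-0.75, -0.5]
m = -0.625, g(m) = 0.3594 (+); new bracket [-0.75, -0.625]
m = -0.6875, g(m) = 0.1523 (+); new bracket [-0.75, -0.6875]
m = -0.71875, g(m) = 0.0459 (+); new bracket [-0.75, -0.71875]

-+-+++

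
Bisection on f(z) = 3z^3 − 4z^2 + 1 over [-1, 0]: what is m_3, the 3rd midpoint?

-0.375

m = -0.5, f(m) = -0.375 (−); new bracket [-0.5, 0]
m = -0.25, f(m) = 0.703125 (+); new bracket [-0.5, -0.25]
m = -0.375, f(m) = 0.279297 (+); new bracket [-0.5, -0.375]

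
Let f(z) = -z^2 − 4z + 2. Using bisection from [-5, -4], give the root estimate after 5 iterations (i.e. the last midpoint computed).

z = -4.5 gives f = -0.25, negative; keep [-4.5, -4]
z = -4.25 gives f = 0.9375, positive; keep [-4.5, -4.25]
z = -4.375 gives f = 0.359375, positive; keep [-4.5, -4.375]
z = -4.4375 gives f = 0.0586, positive; keep [-4.5, -4.4375]
z = -4.46875 gives f = -0.0947, negative; keep [-4.46875, -4.4375]

-4.46875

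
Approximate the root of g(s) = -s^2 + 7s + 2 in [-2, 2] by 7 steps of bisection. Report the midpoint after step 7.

-0.28125

midpoint 0: g = 2 > 0 → [-2, 0]
midpoint -1: g = -6 < 0 → [-1, 0]
midpoint -0.5: g = -1.75 < 0 → [-0.5, 0]
midpoint -0.25: g = 0.1875 > 0 → [-0.5, -0.25]
midpoint -0.375: g = -0.7656 < 0 → [-0.375, -0.25]
midpoint -0.3125: g = -0.2852 < 0 → [-0.3125, -0.25]
midpoint -0.28125: g = -0.0479 < 0 → [-0.28125, -0.25]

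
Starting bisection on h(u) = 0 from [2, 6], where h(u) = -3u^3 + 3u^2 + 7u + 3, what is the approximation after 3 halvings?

2.5

midpoint 4: h = -113 < 0 → [2, 4]
midpoint 3: h = -30 < 0 → [2, 3]
midpoint 2.5: h = -7.625 < 0 → [2, 2.5]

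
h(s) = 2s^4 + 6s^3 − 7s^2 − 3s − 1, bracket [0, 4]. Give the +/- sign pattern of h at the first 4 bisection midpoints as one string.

midpoint 2: h = 45 > 0 → [0, 2]
midpoint 1: h = -3 < 0 → [1, 2]
midpoint 1.5: h = 9.125 > 0 → [1, 1.5]
midpoint 1.25: h = 0.9141 > 0 → [1, 1.25]

+-++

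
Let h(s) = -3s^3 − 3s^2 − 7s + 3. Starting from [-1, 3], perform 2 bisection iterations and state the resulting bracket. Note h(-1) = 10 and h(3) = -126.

midpoint 1: h = -10 < 0 → [-1, 1]
midpoint 0: h = 3 > 0 → [0, 1]

[0, 1]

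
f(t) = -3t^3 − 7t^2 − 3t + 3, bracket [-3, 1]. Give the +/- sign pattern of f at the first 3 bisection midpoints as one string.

midpoint -1: f = 2 > 0 → [-1, 1]
midpoint 0: f = 3 > 0 → [0, 1]
midpoint 0.5: f = -0.625 < 0 → [0, 0.5]

++-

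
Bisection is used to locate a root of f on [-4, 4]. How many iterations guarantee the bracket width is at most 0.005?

11

Width after n steps is 8/2^n. Need 2^n ≥ 8/0.005 = 1600.
2^10 = 1024 < 1600 ≤ 2^11 = 2048, so n = 11.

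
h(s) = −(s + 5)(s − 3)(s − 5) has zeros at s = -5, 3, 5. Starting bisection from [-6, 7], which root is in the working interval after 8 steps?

m = 0.5, h(m) = -61.875 (−); new bracket [-6, 0.5]
m = -2.75, h(m) = -100.265625 (−); new bracket [-6, -2.75]
m = -4.375, h(m) = -43.212891 (−); new bracket [-6, -4.375]
m = -5.1875, h(m) = 15.6394 (+); new bracket [-5.1875, -4.375]
m = -4.78125, h(m) = -16.6491 (−); new bracket [-5.1875, -4.78125]
m = -4.984375, h(m) = -1.2456 (−); new bracket [-5.1875, -4.984375]
m = -5.0859375, h(m) = 7.0086 (+); new bracket [-5.0859375, -4.984375]
m = -5.03515625, h(m) = 2.8348 (+); new bracket [-5.03515625, -4.984375]

-5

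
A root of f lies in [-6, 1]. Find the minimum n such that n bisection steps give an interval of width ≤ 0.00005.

18

Width after n steps is 7/2^n. Need 2^n ≥ 7/0.00005 = 140000.
2^17 = 131072 < 140000 ≤ 2^18 = 262144, so n = 18.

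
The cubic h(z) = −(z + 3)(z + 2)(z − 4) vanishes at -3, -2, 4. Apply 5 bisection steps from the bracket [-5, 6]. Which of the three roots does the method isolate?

z = 0.5 gives h = 30.625, positive; keep [0.5, 6]
z = 3.25 gives h = 24.609375, positive; keep [3.25, 6]
z = 4.625 gives h = -31.572266, negative; keep [3.25, 4.625]
z = 3.9375 gives h = 2.5745, positive; keep [3.9375, 4.625]
z = 4.28125 gives h = -12.8631, negative; keep [3.9375, 4.28125]

4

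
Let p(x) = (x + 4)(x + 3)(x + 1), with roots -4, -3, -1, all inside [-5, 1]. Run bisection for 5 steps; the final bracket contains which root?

-1

x = -2 gives p = -2, negative; keep [-2, 1]
x = -0.5 gives p = 4.375, positive; keep [-2, -0.5]
x = -1.25 gives p = -1.203125, negative; keep [-1.25, -0.5]
x = -0.875 gives p = 0.8301, positive; keep [-1.25, -0.875]
x = -1.0625 gives p = -0.3557, negative; keep [-1.0625, -0.875]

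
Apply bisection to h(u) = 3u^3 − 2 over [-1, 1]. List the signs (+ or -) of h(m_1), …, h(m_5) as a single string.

---+-

m = 0, h(m) = -2 (−); new bracket [0, 1]
m = 0.5, h(m) = -1.625 (−); new bracket [0.5, 1]
m = 0.75, h(m) = -0.734375 (−); new bracket [0.75, 1]
m = 0.875, h(m) = 0.0098 (+); new bracket [0.75, 0.875]
m = 0.8125, h(m) = -0.3909 (−); new bracket [0.8125, 0.875]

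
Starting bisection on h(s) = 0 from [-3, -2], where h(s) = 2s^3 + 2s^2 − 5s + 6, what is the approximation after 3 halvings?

-2.375

m = -2.5, h(m) = -0.25 (−); new bracket [-2.5, -2]
m = -2.25, h(m) = 4.59375 (+); new bracket [-2.5, -2.25]
m = -2.375, h(m) = 2.363281 (+); new bracket [-2.5, -2.375]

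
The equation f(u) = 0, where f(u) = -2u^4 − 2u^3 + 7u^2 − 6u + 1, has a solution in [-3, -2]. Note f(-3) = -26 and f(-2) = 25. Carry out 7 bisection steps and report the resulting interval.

midpoint -2.5: f = 12.875 > 0 → [-3, -2.5]
midpoint -2.75: f = -2.351562 < 0 → [-2.75, -2.5]
midpoint -2.625: f = 6.19873 > 0 → [-2.75, -2.625]
midpoint -2.6875: f = 2.1718 > 0 → [-2.75, -2.6875]
midpoint -2.71875: f = -0.026 < 0 → [-2.71875, -2.6875]
midpoint -2.703125: f = 1.0887 > 0 → [-2.71875, -2.703125]
midpoint -2.7109375: f = 0.5353 > 0 → [-2.71875, -2.7109375]

[-2.71875, -2.7109375]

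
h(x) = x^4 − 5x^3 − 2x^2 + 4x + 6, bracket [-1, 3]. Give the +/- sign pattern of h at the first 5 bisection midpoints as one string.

m = 1, h(m) = 4 (+); new bracket [1, 3]
m = 2, h(m) = -18 (−); new bracket [1, 2]
m = 1.5, h(m) = -4.3125 (−); new bracket [1, 1.5]
m = 1.25, h(m) = 0.5508 (+); new bracket [1.25, 1.5]
m = 1.375, h(m) = -1.7048 (−); new bracket [1.25, 1.375]

+--+-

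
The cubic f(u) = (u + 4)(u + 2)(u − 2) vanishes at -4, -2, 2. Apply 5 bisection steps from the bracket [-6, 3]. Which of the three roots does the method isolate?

m = -1.5, f(m) = -4.375 (−); new bracket [-1.5, 3]
m = 0.75, f(m) = -16.328125 (−); new bracket [0.75, 3]
m = 1.875, f(m) = -2.845703 (−); new bracket [1.875, 3]
m = 2.4375, f(m) = 12.4978 (+); new bracket [1.875, 2.4375]
m = 2.15625, f(m) = 3.998 (+); new bracket [1.875, 2.15625]

2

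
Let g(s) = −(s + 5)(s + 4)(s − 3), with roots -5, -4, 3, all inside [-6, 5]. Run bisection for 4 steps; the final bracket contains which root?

3

s = -0.5 gives g = 55.125, positive; keep [-0.5, 5]
s = 2.25 gives g = 33.984375, positive; keep [2.25, 5]
s = 3.625 gives g = -41.103516, negative; keep [2.25, 3.625]
s = 2.9375 gives g = 3.4417, positive; keep [2.9375, 3.625]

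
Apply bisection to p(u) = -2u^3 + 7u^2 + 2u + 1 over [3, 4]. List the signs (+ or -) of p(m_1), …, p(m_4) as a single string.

++--

u = 3.5 gives p = 8, positive; keep [3.5, 4]
u = 3.75 gives p = 1.46875, positive; keep [3.75, 4]
u = 3.875 gives p = -2.511719, negative; keep [3.75, 3.875]
u = 3.8125 gives p = -0.4595, negative; keep [3.75, 3.8125]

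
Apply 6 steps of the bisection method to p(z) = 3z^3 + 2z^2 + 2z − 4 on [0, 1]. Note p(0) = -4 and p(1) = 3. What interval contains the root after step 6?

[0.75, 0.765625]

midpoint 0.5: p = -2.125 < 0 → [0.5, 1]
midpoint 0.75: p = -0.109375 < 0 → [0.75, 1]
midpoint 0.875: p = 1.291016 > 0 → [0.75, 0.875]
midpoint 0.8125: p = 0.5544 > 0 → [0.75, 0.8125]
midpoint 0.78125: p = 0.2137 > 0 → [0.75, 0.78125]
midpoint 0.765625: p = 0.05 > 0 → [0.75, 0.765625]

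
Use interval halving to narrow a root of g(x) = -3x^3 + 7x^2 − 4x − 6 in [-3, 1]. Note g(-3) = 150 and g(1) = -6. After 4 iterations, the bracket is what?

[-0.75, -0.5]

g(-1) = 8 > 0, so the root lies in [-1, 1]
g(0) = -6 < 0, so the root lies in [-1, 0]
g(-0.5) = -1.875 < 0, so the root lies in [-1, -0.5]
g(-0.75) = 2.2031 > 0, so the root lies in [-0.75, -0.5]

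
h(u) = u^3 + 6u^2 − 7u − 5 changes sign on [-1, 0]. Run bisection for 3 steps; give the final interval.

m = -0.5, h(m) = -0.125 (−); new bracket [-1, -0.5]
m = -0.75, h(m) = 3.203125 (+); new bracket [-0.75, -0.5]
m = -0.625, h(m) = 1.474609 (+); new bracket [-0.625, -0.5]

[-0.625, -0.5]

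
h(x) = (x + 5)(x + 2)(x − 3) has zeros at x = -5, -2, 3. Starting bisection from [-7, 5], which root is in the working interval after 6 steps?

h(-1) = -16 < 0, so the root lies in [-1, 5]
h(2) = -28 < 0, so the root lies in [2, 5]
h(3.5) = 23.375 > 0, so the root lies in [2, 3.5]
h(2.75) = -9.2031 < 0, so the root lies in [2.75, 3.5]
h(3.125) = 5.2051 > 0, so the root lies in [2.75, 3.125]
h(2.9375) = -2.4495 < 0, so the root lies in [2.9375, 3.125]

3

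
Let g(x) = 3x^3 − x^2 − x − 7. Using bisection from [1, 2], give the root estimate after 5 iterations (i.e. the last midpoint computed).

midpoint 1.5: g = -0.625 < 0 → [1.5, 2]
midpoint 1.75: g = 4.265625 > 0 → [1.5, 1.75]
midpoint 1.625: g = 1.607422 > 0 → [1.5, 1.625]
midpoint 1.5625: g = 0.4402 > 0 → [1.5, 1.5625]
midpoint 1.53125: g = -0.1049 < 0 → [1.53125, 1.5625]

1.53125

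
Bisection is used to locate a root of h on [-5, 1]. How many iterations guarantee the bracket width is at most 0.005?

11

Width after n steps is 6/2^n. Need 2^n ≥ 6/0.005 = 1200.
2^10 = 1024 < 1200 ≤ 2^11 = 2048, so n = 11.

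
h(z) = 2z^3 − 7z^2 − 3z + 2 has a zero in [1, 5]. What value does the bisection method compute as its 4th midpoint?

3.75

h(3) = -16 < 0, so the root lies in [3, 5]
h(4) = 6 > 0, so the root lies in [3, 4]
h(3.5) = -8.5 < 0, so the root lies in [3.5, 4]
h(3.75) = -2.2188 < 0, so the root lies in [3.75, 4]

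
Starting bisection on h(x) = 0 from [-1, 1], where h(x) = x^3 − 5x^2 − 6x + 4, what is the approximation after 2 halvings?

0.5

midpoint 0: h = 4 > 0 → [0, 1]
midpoint 0.5: h = -0.125 < 0 → [0, 0.5]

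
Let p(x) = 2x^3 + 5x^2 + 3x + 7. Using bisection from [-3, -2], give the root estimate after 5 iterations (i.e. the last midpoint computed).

-2.46875

x = -2.5 gives p = -0.5, negative; keep [-2.5, -2]
x = -2.25 gives p = 2.78125, positive; keep [-2.5, -2.25]
x = -2.375 gives p = 1.285156, positive; keep [-2.5, -2.375]
x = -2.4375 gives p = 0.4302, positive; keep [-2.5, -2.4375]
x = -2.46875 gives p = -0.0253, negative; keep [-2.46875, -2.4375]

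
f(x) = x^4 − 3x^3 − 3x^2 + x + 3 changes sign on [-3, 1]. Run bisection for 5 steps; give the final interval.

[0.875, 1]

m = -1, f(m) = 3 (+); new bracket [-1, 1]
m = 0, f(m) = 3 (+); new bracket [0, 1]
m = 0.5, f(m) = 2.4375 (+); new bracket [0.5, 1]
m = 0.75, f(m) = 1.1133 (+); new bracket [0.75, 1]
m = 0.875, f(m) = 0.1545 (+); new bracket [0.875, 1]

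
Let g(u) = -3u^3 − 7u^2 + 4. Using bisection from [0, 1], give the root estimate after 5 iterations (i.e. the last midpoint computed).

g(0.5) = 1.875 > 0, so the root lies in [0.5, 1]
g(0.75) = -1.203125 < 0, so the root lies in [0.5, 0.75]
g(0.625) = 0.533203 > 0, so the root lies in [0.625, 0.75]
g(0.6875) = -0.2834 < 0, so the root lies in [0.625, 0.6875]
g(0.65625) = 0.1375 > 0, so the root lies in [0.65625, 0.6875]

0.65625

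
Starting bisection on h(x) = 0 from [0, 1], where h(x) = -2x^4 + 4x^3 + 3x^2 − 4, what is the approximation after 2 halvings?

m = 0.5, h(m) = -2.875 (−); new bracket [0.5, 1]
m = 0.75, h(m) = -1.257812 (−); new bracket [0.75, 1]

0.75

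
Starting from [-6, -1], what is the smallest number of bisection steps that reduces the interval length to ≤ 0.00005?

17

Width after n steps is 5/2^n. Need 2^n ≥ 5/0.00005 = 100000.
2^16 = 65536 < 100000 ≤ 2^17 = 131072, so n = 17.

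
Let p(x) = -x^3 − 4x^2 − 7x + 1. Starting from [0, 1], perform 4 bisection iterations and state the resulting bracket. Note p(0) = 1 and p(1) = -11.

x = 0.5 gives p = -3.625, negative; keep [0, 0.5]
x = 0.25 gives p = -1.015625, negative; keep [0, 0.25]
x = 0.125 gives p = 0.060547, positive; keep [0.125, 0.25]
x = 0.1875 gives p = -0.4597, negative; keep [0.125, 0.1875]

[0.125, 0.1875]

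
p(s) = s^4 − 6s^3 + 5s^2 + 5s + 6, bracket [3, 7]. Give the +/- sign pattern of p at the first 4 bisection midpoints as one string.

+--+

midpoint 5: p = 31 > 0 → [3, 5]
midpoint 4: p = -22 < 0 → [4, 5]
midpoint 4.5: p = -6.9375 < 0 → [4.5, 5]
midpoint 4.75: p = 8.5977 > 0 → [4.5, 4.75]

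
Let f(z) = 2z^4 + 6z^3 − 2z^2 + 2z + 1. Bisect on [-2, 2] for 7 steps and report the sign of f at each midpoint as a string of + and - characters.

+--+-+-

midpoint 0: f = 1 > 0 → [-2, 0]
midpoint -1: f = -7 < 0 → [-1, 0]
midpoint -0.5: f = -1.125 < 0 → [-0.5, 0]
midpoint -0.25: f = 0.2891 > 0 → [-0.5, -0.25]
midpoint -0.375: f = -0.3081 < 0 → [-0.375, -0.25]
midpoint -0.3125: f = 0.0157 > 0 → [-0.375, -0.3125]
midpoint -0.34375: f = -0.1396 < 0 → [-0.34375, -0.3125]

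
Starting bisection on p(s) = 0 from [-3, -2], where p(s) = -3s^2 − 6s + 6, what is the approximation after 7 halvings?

-2.7265625

midpoint -2.5: p = 2.25 > 0 → [-3, -2.5]
midpoint -2.75: p = -0.1875 < 0 → [-2.75, -2.5]
midpoint -2.625: p = 1.078125 > 0 → [-2.75, -2.625]
midpoint -2.6875: p = 0.457 > 0 → [-2.75, -2.6875]
midpoint -2.71875: p = 0.1377 > 0 → [-2.75, -2.71875]
midpoint -2.734375: p = -0.0242 < 0 → [-2.734375, -2.71875]
midpoint -2.7265625: p = 0.0569 > 0 → [-2.734375, -2.7265625]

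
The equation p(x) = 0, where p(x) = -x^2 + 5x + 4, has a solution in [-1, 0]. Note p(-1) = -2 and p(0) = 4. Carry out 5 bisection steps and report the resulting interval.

[-0.71875, -0.6875]

m = -0.5, p(m) = 1.25 (+); new bracket [-1, -0.5]
m = -0.75, p(m) = -0.3125 (−); new bracket [-0.75, -0.5]
m = -0.625, p(m) = 0.484375 (+); new bracket [-0.75, -0.625]
m = -0.6875, p(m) = 0.0898 (+); new bracket [-0.75, -0.6875]
m = -0.71875, p(m) = -0.1104 (−); new bracket [-0.71875, -0.6875]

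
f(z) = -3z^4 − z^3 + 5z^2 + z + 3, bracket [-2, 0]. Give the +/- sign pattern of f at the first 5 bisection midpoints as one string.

++---

m = -1, f(m) = 5 (+); new bracket [-2, -1]
m = -1.5, f(m) = 0.9375 (+); new bracket [-2, -1.5]
m = -1.75, f(m) = -6.214844 (−); new bracket [-1.75, -1.5]
m = -1.625, f(m) = -2.0496 (−); new bracket [-1.625, -1.5]
m = -1.5625, f(m) = -0.4222 (−); new bracket [-1.5625, -1.5]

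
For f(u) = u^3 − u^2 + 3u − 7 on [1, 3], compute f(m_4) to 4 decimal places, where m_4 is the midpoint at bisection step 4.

u = 2 gives f = 3, positive; keep [1, 2]
u = 1.5 gives f = -1.375, negative; keep [1.5, 2]
u = 1.75 gives f = 0.546875, positive; keep [1.5, 1.75]
u = 1.625 gives f = -0.4746, negative; keep [1.625, 1.75]

-0.4746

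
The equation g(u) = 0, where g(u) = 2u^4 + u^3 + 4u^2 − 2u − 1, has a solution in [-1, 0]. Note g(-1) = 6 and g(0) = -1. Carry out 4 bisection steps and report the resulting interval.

[-0.3125, -0.25]

g(-0.5) = 1 > 0, so the root lies in [-0.5, 0]
g(-0.25) = -0.257812 < 0, so the root lies in [-0.5, -0.25]
g(-0.375) = 0.299316 > 0, so the root lies in [-0.375, -0.25]
g(-0.3125) = 0.0042 > 0, so the root lies in [-0.3125, -0.25]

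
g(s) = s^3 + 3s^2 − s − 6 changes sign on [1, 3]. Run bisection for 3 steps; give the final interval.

[1.25, 1.5]

g(2) = 12 > 0, so the root lies in [1, 2]
g(1.5) = 2.625 > 0, so the root lies in [1, 1.5]
g(1.25) = -0.609375 < 0, so the root lies in [1.25, 1.5]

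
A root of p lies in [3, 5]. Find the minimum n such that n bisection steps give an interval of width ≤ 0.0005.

12

Width after n steps is 2/2^n. Need 2^n ≥ 2/0.0005 = 4000.
2^11 = 2048 < 4000 ≤ 2^12 = 4096, so n = 12.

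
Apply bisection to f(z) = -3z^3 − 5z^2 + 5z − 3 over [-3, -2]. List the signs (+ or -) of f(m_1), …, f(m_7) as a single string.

midpoint -2.5: f = 0.125 > 0 → [-2.5, -2]
midpoint -2.25: f = -5.390625 < 0 → [-2.5, -2.25]
midpoint -2.375: f = -2.888672 < 0 → [-2.5, -2.375]
midpoint -2.4375: f = -1.448 < 0 → [-2.5, -2.4375]
midpoint -2.46875: f = -0.6783 < 0 → [-2.5, -2.46875]
midpoint -2.484375: f = -0.2809 < 0 → [-2.5, -2.484375]
midpoint -2.4921875: f = -0.079 < 0 → [-2.5, -2.4921875]

+------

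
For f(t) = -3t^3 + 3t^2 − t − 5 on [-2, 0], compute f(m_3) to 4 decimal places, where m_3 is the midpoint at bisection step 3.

-1.2969

f(-1) = 2 > 0, so the root lies in [-1, 0]
f(-0.5) = -3.375 < 0, so the root lies in [-1, -0.5]
f(-0.75) = -1.296875 < 0, so the root lies in [-1, -0.75]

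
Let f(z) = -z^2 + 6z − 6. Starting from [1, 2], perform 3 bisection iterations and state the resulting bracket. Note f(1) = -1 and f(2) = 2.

z = 1.5 gives f = 0.75, positive; keep [1, 1.5]
z = 1.25 gives f = -0.0625, negative; keep [1.25, 1.5]
z = 1.375 gives f = 0.359375, positive; keep [1.25, 1.375]

[1.25, 1.375]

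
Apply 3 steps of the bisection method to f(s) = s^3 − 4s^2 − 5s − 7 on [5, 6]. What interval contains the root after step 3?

[5.125, 5.25]

f(5.5) = 10.875 > 0, so the root lies in [5, 5.5]
f(5.25) = 1.203125 > 0, so the root lies in [5, 5.25]
f(5.125) = -3.076172 < 0, so the root lies in [5.125, 5.25]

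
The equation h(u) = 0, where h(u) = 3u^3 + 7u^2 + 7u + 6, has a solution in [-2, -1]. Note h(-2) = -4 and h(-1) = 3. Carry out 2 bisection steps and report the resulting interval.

[-1.75, -1.5]

h(-1.5) = 1.125 > 0, so the root lies in [-2, -1.5]
h(-1.75) = -0.890625 < 0, so the root lies in [-1.75, -1.5]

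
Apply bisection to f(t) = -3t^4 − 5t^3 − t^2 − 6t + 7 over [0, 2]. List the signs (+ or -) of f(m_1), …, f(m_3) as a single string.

t = 1 gives f = -8, negative; keep [0, 1]
t = 0.5 gives f = 2.9375, positive; keep [0.5, 1]
t = 0.75 gives f = -1.121094, negative; keep [0.5, 0.75]

-+-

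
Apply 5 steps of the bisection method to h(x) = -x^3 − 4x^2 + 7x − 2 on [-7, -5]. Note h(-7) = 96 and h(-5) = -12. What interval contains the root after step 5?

[-5.375, -5.3125]

x = -6 gives h = 28, positive; keep [-6, -5]
x = -5.5 gives h = 4.875, positive; keep [-5.5, -5]
x = -5.25 gives h = -4.296875, negative; keep [-5.5, -5.25]
x = -5.375 gives h = 0.0996, positive; keep [-5.375, -5.25]
x = -5.3125 gives h = -2.1453, negative; keep [-5.375, -5.3125]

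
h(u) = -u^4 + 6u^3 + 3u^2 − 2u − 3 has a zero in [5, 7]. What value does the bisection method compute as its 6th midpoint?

6.40625

h(6) = 93 > 0, so the root lies in [6, 7]
h(6.5) = -26.5625 < 0, so the root lies in [6, 6.5]
h(6.25) = 40.652344 > 0, so the root lies in [6.25, 6.5]
h(6.375) = 9.0154 > 0, so the root lies in [6.375, 6.5]
h(6.4375) = -8.2666 < 0, so the root lies in [6.375, 6.4375]
h(6.40625) = 0.4993 > 0, so the root lies in [6.40625, 6.4375]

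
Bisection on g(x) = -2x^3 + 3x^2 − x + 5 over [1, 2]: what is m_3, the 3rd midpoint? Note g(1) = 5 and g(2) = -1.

1.875

midpoint 1.5: g = 3.5 > 0 → [1.5, 2]
midpoint 1.75: g = 1.71875 > 0 → [1.75, 2]
midpoint 1.875: g = 0.488281 > 0 → [1.875, 2]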